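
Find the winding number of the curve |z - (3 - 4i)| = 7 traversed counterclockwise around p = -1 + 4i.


Step 1: Center c = (3, -4), radius = 7
Step 2: |p - c|^2 = (-4)^2 + 8^2 = 80
Step 3: r^2 = 49
Step 4: |p-c| > r so winding number = 0

0


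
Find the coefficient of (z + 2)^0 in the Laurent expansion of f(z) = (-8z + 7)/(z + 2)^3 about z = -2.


Step 1: Write the numerator in powers of (z + 2): -8z + 7 = -8(z + 2) + (-8*(-2) + 7) = -8(z + 2) + 23
Step 2: Divide by (z + 2)^3: f(z) = 23(z + 2)^(-3) - 8(z + 2)^(-2)
Step 3: This finite sum is the Laurent series of f about z = -2.
Step 4: Only the powers -3 and -2 appear, so the coefficient of (z + 2)^0 = 0

0


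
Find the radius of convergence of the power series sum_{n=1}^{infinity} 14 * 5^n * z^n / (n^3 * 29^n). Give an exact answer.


Step 1: General term a_n = 14 * 5^n / (n^3 * 29^n)
Step 2: By the root test, |a_n|^(1/n) = 14^(1/n) * 5 / (n^(3/n) * 29) -> 5/29 as n -> infinity (since 14^(1/n) -> 1 and n^(3/n) -> 1)
Step 3: R = 1/lim|a_n|^(1/n) = 29/5

29/5


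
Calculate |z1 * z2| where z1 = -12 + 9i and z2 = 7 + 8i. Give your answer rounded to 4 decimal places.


Step 1: |z1| = sqrt((-12)^2 + 9^2) = sqrt(225)
Step 2: |z2| = sqrt(7^2 + 8^2) = sqrt(113)
Step 3: |z1*z2| = |z1|*|z2| = sqrt(225) * sqrt(113) = sqrt(225 * 113) = sqrt(25425)
Step 4: = 159.4522

159.4522


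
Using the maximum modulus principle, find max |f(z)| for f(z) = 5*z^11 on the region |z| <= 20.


Step 1: On |z| = 20, |f(z)| = 5 * |z|^11 = 5 * 20^11
Step 2: By maximum modulus principle, maximum is on boundary.
Step 3: Maximum = 5 * 204800000000000 = 1024000000000000

1024000000000000


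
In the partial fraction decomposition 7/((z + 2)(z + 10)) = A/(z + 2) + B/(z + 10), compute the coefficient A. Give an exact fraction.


Step 1: Multiply both sides by (z + 2) and set z = -2
Step 2: A = 7 / (-2 + 10)
Step 3: A = 7 / 8
Step 4: A = 7/8

7/8


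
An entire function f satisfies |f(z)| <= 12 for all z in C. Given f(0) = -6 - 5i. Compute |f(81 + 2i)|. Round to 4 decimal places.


Step 1: By Liouville's theorem, a bounded entire function is constant.
Step 2: f(z) = f(0) = -6 - 5i for all z.
Step 3: |f(w)| = |-6 - 5i| = sqrt(36 + 25)
Step 4: = 7.8102

7.8102


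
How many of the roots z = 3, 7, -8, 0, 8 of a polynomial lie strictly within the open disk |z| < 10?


Step 1: Check each root:
  z = 3: |3| = 3 < 10
  z = 7: |7| = 7 < 10
  z = -8: |-8| = 8 < 10
  z = 0: |0| = 0 < 10
  z = 8: |8| = 8 < 10
Step 2: Count = 5

5


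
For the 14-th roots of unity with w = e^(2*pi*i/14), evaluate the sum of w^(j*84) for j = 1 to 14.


Step 1: The sum sum_{j=1}^{n} w^(k*j) equals n if n | k, else 0.
Step 2: Here n = 14, k = 84
Step 3: Does n divide k? 14 | 84 -> True
Step 4: Sum = 14

14


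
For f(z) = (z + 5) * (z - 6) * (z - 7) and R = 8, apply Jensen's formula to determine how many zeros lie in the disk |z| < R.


Jensen's formula: (1/2pi)*integral log|f(Re^it)|dt = log|f(0)| + sum_{|a_k|<R} log(R/|a_k|)
Step 1: f(0) = 5 * (-6) * (-7) = 210
Step 2: log|f(0)| = log|-5| + log|6| + log|7| = 5.3471
Step 3: Zeros inside |z| < 8: -5, 6, 7
Step 4: Jensen sum = log(8/5) + log(8/6) + log(8/7) = 0.8912
Step 5: n(R) = number of terms in the Jensen sum = count of zeros inside |z| < 8 = 3

3


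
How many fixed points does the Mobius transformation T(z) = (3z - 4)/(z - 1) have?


Step 1: Fixed points satisfy T(z) = z
Step 2: z^2 - 4z + 4 = 0
Step 3: Discriminant = (-4)^2 - 4*1*4 = 0
Step 4: Number of fixed points = 1

1


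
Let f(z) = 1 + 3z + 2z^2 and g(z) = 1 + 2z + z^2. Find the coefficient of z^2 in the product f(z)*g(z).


Step 1: z^2 term in f*g comes from: (1)*(z^2) + (3z)*(2z) + (2z^2)*(1)
Step 2: = 1 + 6 + 2
Step 3: = 9

9


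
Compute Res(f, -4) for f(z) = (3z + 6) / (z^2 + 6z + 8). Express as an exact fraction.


Step 1: Q(z) = z^2 + 6z + 8 = (z + 4)(z + 2)
Step 2: Q'(z) = 2z + 6
Step 3: Q'(-4) = -2, P(-4) = -6
Step 4: Res = P(-4)/Q'(-4) = -6/(-2) = 3

3


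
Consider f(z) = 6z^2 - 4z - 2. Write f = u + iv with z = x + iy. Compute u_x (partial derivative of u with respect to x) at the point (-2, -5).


Step 1: f(z) = 6(x+iy)^2 - 4(x+iy) - 2
Step 2: u = 6(x^2 - y^2) - 4x - 2
Step 3: u_x = 12x - 4
Step 4: At (-2, -5): u_x = -24 - 4 = -28

-28


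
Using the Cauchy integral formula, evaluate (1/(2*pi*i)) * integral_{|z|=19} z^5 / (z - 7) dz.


Step 1: f(z) = z^5, a = 7 is inside |z| = 19
Step 2: By Cauchy integral formula: (1/(2pi*i)) * integral = f(a)
Step 3: f(7) = 7^5 = 16807

16807


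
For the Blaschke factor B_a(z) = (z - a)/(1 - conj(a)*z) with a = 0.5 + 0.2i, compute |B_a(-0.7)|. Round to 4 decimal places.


Step 1: Numerator z0 - a = -0.7 - (0.5 + 0.2i) = -1.2 - 0.2i
Step 2: Denominator 1 - conj(a)*z0 = 1 - (0.5 - 0.2i)*(-0.7) = 1.35 - 0.14i
Step 3: |z0 - a|^2 = (-1.2)^2 + (-0.2)^2 = 1.48; |1 - conj(a)*z0|^2 = 1.35^2 + (-0.14)^2 = 1.8421
Step 4: |B_a(-0.7)| = sqrt(1.48 / 1.8421) = sqrt(0.803431)
Step 5: = 0.8963

0.8963


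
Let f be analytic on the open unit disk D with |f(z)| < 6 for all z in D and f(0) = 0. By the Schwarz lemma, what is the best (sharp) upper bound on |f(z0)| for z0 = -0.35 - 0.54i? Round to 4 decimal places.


Step 1: g = f/6 maps D -> D with g(0) = 0, so by the Schwarz lemma |g(z)| <= |z|, i.e. |f(z)| <= 6|z|; this is sharp (f(z) = 6z).
Step 2: |z0|^2 = (-0.35)^2 + (-0.54)^2 = 0.4141
Step 3: |z0| = sqrt(0.4141) = 0.643506
Step 4: Best bound = 6 * |z0| = 6 * 0.643506 = 3.861

3.861


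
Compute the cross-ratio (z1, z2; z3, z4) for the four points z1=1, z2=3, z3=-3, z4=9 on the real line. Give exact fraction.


Step 1: (z1-z3)(z2-z4) = 4 * (-6) = -24
Step 2: (z1-z4)(z2-z3) = (-8) * 6 = -48
Step 3: Cross-ratio = 24/48 = 1/2

1/2


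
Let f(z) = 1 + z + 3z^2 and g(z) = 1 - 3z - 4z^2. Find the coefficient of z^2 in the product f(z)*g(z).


Step 1: z^2 term in f*g comes from: (1)*(-4z^2) + (z)*(-3z) + (3z^2)*(1)
Step 2: = -4 - 3 + 3
Step 3: = -4

-4


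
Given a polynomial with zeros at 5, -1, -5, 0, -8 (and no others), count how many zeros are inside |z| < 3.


Step 1: Check each root:
  z = 5: |5| = 5 >= 3
  z = -1: |-1| = 1 < 3
  z = -5: |-5| = 5 >= 3
  z = 0: |0| = 0 < 3
  z = -8: |-8| = 8 >= 3
Step 2: Count = 2

2


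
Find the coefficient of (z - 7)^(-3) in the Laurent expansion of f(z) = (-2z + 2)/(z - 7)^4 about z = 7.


Step 1: Write the numerator in powers of (z - 7): -2z + 2 = -2(z - 7) + (-2*7 + 2) = -2(z - 7) - 12
Step 2: Divide by (z - 7)^4: f(z) = -12(z - 7)^(-4) - 2(z - 7)^(-3)
Step 3: This finite sum is the Laurent series of f about z = 7.
Step 4: Coefficient of (z - 7)^(-3) = coefficient of (z - 7) in the re-centred numerator = -2

-2


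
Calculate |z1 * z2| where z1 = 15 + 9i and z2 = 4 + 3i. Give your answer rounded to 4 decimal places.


Step 1: |z1| = sqrt(15^2 + 9^2) = sqrt(306)
Step 2: |z2| = sqrt(4^2 + 3^2) = sqrt(25)
Step 3: |z1*z2| = |z1|*|z2| = sqrt(306) * sqrt(25) = sqrt(306 * 25) = sqrt(7650)
Step 4: = 87.4643

87.4643


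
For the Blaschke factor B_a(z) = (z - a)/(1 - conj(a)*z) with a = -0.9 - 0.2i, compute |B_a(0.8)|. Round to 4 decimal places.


Step 1: Numerator z0 - a = 0.8 - (-0.9 - 0.2i) = 1.7 + 0.2i
Step 2: Denominator 1 - conj(a)*z0 = 1 - (-0.9 + 0.2i)*0.8 = 1.72 - 0.16i
Step 3: |z0 - a|^2 = 1.7^2 + 0.2^2 = 2.93; |1 - conj(a)*z0|^2 = 1.72^2 + (-0.16)^2 = 2.984
Step 4: |B_a(0.8)| = sqrt(2.93 / 2.984) = sqrt(0.981903)
Step 5: = 0.9909

0.9909


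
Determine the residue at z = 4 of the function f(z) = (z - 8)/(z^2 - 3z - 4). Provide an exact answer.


Step 1: Q(z) = z^2 - 3z - 4 = (z - 4)(z + 1)
Step 2: Q'(z) = 2z - 3
Step 3: Q'(4) = 5, P(4) = -4
Step 4: Res = P(4)/Q'(4) = -4/5 = -4/5

-4/5


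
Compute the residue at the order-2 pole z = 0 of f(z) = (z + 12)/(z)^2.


Step 1: Pole of order 2 at z = 0
Step 2: Res = lim d/dz [(z)^2 * f(z)] as z -> 0
Step 3: (z)^2 * f(z) = z + 12
Step 4: d/dz[z + 12] = 1

1


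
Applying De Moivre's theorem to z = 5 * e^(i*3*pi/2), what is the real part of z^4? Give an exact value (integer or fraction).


Step 1: By De Moivre's theorem, z^4 = 5^4 * e^(i*4*3*pi/2) = 625 * (cos(6*pi) + i*sin(6*pi))
Step 2: |z|^4 = 5^4 = 625
Step 3: Reduce the angle mod 2*pi: 6*pi - 6*pi = 0
Step 4: cos(0) = 1
Step 5: Re(z^4) = 625 * 1 = 625

625


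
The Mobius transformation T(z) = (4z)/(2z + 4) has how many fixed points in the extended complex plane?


Step 1: Fixed points satisfy T(z) = z
Step 2: 2z^2 = 0
Step 3: Discriminant = 0^2 - 4*2*0 = 0
Step 4: Number of fixed points = 1

1


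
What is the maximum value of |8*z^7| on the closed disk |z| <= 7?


Step 1: On |z| = 7, |f(z)| = 8 * |z|^7 = 8 * 7^7
Step 2: By maximum modulus principle, maximum is on boundary.
Step 3: Maximum = 8 * 823543 = 6588344

6588344


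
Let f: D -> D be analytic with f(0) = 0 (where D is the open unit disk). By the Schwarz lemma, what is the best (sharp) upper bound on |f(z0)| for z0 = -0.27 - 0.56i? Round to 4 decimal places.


Step 1: Schwarz lemma: if f: D -> D is analytic with f(0) = 0, then |f(z)| <= |z| for all z in D, and this is sharp (f(z) = z).
Step 2: |z0|^2 = (-0.27)^2 + (-0.56)^2 = 0.3865
Step 3: |z0| = sqrt(0.3865) = 0.621691
Step 4: Best bound = |z0| = 0.6217

0.6217


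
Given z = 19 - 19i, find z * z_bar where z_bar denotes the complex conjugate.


Step 1: conj(z) = 19 + 19i
Step 2: z * conj(z) = 19^2 + (-19)^2
Step 3: = 361 + 361 = 722

722


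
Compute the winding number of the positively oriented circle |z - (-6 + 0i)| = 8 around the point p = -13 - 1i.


Step 1: Center c = (-6, 0), radius = 8
Step 2: |p - c|^2 = (-7)^2 + (-1)^2 = 50
Step 3: r^2 = 64
Step 4: |p-c| < r so winding number = 1

1


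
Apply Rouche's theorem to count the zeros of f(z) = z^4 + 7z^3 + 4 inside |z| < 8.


Step 1: On |z| = 8 the three terms have sizes |z^4| = 8^4 = 4096, |7z^3| = 7*8^3 = 3584, |4| = 4
Step 2: The dominant term is g(z) = z^4; let h(z) = 7z^3 + 4 so f = g + h
Step 3: On |z| = 8: |g| = 4096 and |h| <= 3584 + 4 = 3588
Step 4: Since 4096 > 3588, |h| < |g| on |z| = 8, so by Rouche f has the same number of zeros as g inside |z| < 8
Step 5: g(z) = z^4 has 4 zeros (all at the origin) inside |z| < 8. Answer = 4

4


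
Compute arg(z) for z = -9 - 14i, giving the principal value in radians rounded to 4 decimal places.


Step 1: z = -9 - 14i
Step 2: arg(z) = atan2(-14, -9)
Step 3: arg(z) = -2.1421

-2.1421


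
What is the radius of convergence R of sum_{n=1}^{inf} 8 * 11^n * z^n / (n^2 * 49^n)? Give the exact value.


Step 1: General term a_n = 8 * 11^n / (n^2 * 49^n)
Step 2: By the root test, |a_n|^(1/n) = 8^(1/n) * 11 / (n^(2/n) * 49) -> 11/49 as n -> infinity (since 8^(1/n) -> 1 and n^(2/n) -> 1)
Step 3: R = 1/lim|a_n|^(1/n) = 49/11

49/11


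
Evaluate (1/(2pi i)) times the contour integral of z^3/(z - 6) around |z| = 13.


Step 1: f(z) = z^3, a = 6 is inside |z| = 13
Step 2: By Cauchy integral formula: (1/(2pi*i)) * integral = f(a)
Step 3: f(6) = 6^3 = 216

216


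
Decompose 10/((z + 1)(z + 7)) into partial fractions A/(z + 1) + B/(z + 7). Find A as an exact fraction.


Step 1: Multiply both sides by (z + 1) and set z = -1
Step 2: A = 10 / (-1 + 7)
Step 3: A = 10 / 6
Step 4: A = 5/3

5/3


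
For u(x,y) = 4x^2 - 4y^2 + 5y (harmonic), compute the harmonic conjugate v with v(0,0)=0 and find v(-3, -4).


Step 1: v_x = -u_y = 8y - 5
Step 2: v_y = u_x = 8x + 0
Step 3: v = 8xy - 5x + C
Step 4: v(0,0) = 0 => C = 0
Step 5: v(-3, -4) = 111

111


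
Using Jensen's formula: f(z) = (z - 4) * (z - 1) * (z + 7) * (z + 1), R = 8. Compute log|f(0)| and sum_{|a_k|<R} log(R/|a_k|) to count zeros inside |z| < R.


Jensen's formula: (1/2pi)*integral log|f(Re^it)|dt = log|f(0)| + sum_{|a_k|<R} log(R/|a_k|)
Step 1: f(0) = (-4) * (-1) * 7 * 1 = 28
Step 2: log|f(0)| = log|4| + log|1| + log|-7| + log|-1| = 3.3322
Step 3: Zeros inside |z| < 8: 4, 1, -7, -1
Step 4: Jensen sum = log(8/4) + log(8/1) + log(8/7) + log(8/1) = 4.9856
Step 5: n(R) = number of terms in the Jensen sum = count of zeros inside |z| < 8 = 4

4


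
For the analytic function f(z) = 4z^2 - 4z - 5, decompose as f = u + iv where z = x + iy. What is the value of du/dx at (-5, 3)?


Step 1: f(z) = 4(x+iy)^2 - 4(x+iy) - 5
Step 2: u = 4(x^2 - y^2) - 4x - 5
Step 3: u_x = 8x - 4
Step 4: At (-5, 3): u_x = -40 - 4 = -44

-44


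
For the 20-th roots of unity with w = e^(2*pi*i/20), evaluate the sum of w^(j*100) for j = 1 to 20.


Step 1: The sum sum_{j=1}^{n} w^(k*j) equals n if n | k, else 0.
Step 2: Here n = 20, k = 100
Step 3: Does n divide k? 20 | 100 -> True
Step 4: Sum = 20

20


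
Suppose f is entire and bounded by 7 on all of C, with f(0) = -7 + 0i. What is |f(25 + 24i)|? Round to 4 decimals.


Step 1: By Liouville's theorem, a bounded entire function is constant.
Step 2: f(z) = f(0) = -7 + 0i for all z.
Step 3: |f(w)| = |-7 + 0i| = sqrt(49 + 0)
Step 4: = 7.0

7.0


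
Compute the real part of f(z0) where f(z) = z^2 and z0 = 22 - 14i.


Step 1: z0 = 22 - 14i
Step 2: z0^2 = 22^2 - (-14)^2 - 616i
Step 3: real part = 484 - 196 = 288

288


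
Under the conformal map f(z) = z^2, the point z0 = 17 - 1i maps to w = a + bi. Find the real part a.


Step 1: z0 = 17 - 1i
Step 2: z0^2 = 17^2 - (-1)^2 - 34i
Step 3: real part = 289 - 1 = 288

288


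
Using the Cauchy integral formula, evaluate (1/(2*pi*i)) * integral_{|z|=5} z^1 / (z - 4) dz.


Step 1: f(z) = z^1, a = 4 is inside |z| = 5
Step 2: By Cauchy integral formula: (1/(2pi*i)) * integral = f(a)
Step 3: f(4) = 4^1 = 4

4


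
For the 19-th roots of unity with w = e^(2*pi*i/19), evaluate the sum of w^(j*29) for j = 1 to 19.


Step 1: The sum sum_{j=1}^{n} w^(k*j) equals n if n | k, else 0.
Step 2: Here n = 19, k = 29
Step 3: Does n divide k? 19 | 29 -> False
Step 4: Sum = 0

0


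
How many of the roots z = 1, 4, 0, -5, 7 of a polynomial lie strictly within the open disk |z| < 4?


Step 1: Check each root:
  z = 1: |1| = 1 < 4
  z = 4: |4| = 4 >= 4
  z = 0: |0| = 0 < 4
  z = -5: |-5| = 5 >= 4
  z = 7: |7| = 7 >= 4
Step 2: Count = 2

2


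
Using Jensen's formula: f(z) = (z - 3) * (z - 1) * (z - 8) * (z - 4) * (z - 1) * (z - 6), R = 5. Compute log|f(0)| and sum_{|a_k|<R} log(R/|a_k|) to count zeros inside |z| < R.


Jensen's formula: (1/2pi)*integral log|f(Re^it)|dt = log|f(0)| + sum_{|a_k|<R} log(R/|a_k|)
Step 1: f(0) = (-3) * (-1) * (-8) * (-4) * (-1) * (-6) = 576
Step 2: log|f(0)| = log|3| + log|1| + log|8| + log|4| + log|1| + log|6| = 6.3561
Step 3: Zeros inside |z| < 5: 3, 1, 4, 1
Step 4: Jensen sum = log(5/3) + log(5/1) + log(5/4) + log(5/1) = 3.9528
Step 5: n(R) = number of terms in the Jensen sum = count of zeros inside |z| < 5 = 4

4


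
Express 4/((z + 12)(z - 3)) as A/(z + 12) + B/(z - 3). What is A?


Step 1: Multiply both sides by (z + 12) and set z = -12
Step 2: A = 4 / (-12 - 3)
Step 3: A = 4 / (-15)
Step 4: A = -4/15

-4/15


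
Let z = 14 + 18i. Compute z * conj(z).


Step 1: conj(z) = 14 - 18i
Step 2: z * conj(z) = 14^2 + 18^2
Step 3: = 196 + 324 = 520

520


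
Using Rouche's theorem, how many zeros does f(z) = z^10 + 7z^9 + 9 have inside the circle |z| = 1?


Step 1: On |z| = 1 the three terms have sizes |z^10| = 1^10 = 1, |7z^9| = 7*1^9 = 7, |9| = 9
Step 2: The dominant term is g(z) = 9; let h(z) = z^10 + 7z^9 so f = g + h
Step 3: On |z| = 1: |g| = 9 and |h| <= 1 + 7 = 8
Step 4: Since 9 > 8, |h| < |g| on |z| = 1, so by Rouche f has the same number of zeros as g inside |z| < 1
Step 5: g(z) = 9 is a nonzero constant with no zeros inside |z| < 1. Answer = 0

0


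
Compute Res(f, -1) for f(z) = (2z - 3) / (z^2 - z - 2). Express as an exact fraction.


Step 1: Q(z) = z^2 - z - 2 = (z + 1)(z - 2)
Step 2: Q'(z) = 2z - 1
Step 3: Q'(-1) = -3, P(-1) = -5
Step 4: Res = P(-1)/Q'(-1) = -5/(-3) = 5/3

5/3


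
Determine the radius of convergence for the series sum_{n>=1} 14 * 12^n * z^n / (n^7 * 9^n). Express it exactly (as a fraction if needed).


Step 1: General term a_n = 14 * 12^n / (n^7 * 9^n)
Step 2: By the root test, |a_n|^(1/n) = 14^(1/n) * 12 / (n^(7/n) * 9) -> 12/9 as n -> infinity (since 14^(1/n) -> 1 and n^(7/n) -> 1)
Step 3: R = 1/lim|a_n|^(1/n) = 9/12 = 3/4

3/4


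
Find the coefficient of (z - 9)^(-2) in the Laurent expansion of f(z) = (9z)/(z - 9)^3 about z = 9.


Step 1: Write the numerator in powers of (z - 9): 9z = 9(z - 9) + (9*9 + 0) = 9(z - 9) + 81
Step 2: Divide by (z - 9)^3: f(z) = 81(z - 9)^(-3) + 9(z - 9)^(-2)
Step 3: This finite sum is the Laurent series of f about z = 9.
Step 4: Coefficient of (z - 9)^(-2) = coefficient of (z - 9) in the re-centred numerator = 9

9


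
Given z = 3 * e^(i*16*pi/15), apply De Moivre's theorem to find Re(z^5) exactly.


Step 1: By De Moivre's theorem, z^5 = 3^5 * e^(i*5*16*pi/15) = 243 * (cos(16*pi/3) + i*sin(16*pi/3))
Step 2: |z|^5 = 3^5 = 243
Step 3: Reduce the angle mod 2*pi: 16*pi/3 - 4*pi = 4*pi/3
Step 4: cos(4*pi/3) = -1/2
Step 5: Re(z^5) = 243 * (-1/2) = -243/2

-243/2


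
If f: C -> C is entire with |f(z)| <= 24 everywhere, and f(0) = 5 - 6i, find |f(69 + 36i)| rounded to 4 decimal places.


Step 1: By Liouville's theorem, a bounded entire function is constant.
Step 2: f(z) = f(0) = 5 - 6i for all z.
Step 3: |f(w)| = |5 - 6i| = sqrt(25 + 36)
Step 4: = 7.8102

7.8102


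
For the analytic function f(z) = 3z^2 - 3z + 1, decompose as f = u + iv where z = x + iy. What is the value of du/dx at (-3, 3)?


Step 1: f(z) = 3(x+iy)^2 - 3(x+iy) + 1
Step 2: u = 3(x^2 - y^2) - 3x + 1
Step 3: u_x = 6x - 3
Step 4: At (-3, 3): u_x = -18 - 3 = -21

-21


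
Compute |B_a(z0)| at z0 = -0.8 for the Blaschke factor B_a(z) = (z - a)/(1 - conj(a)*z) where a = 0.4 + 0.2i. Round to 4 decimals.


Step 1: Numerator z0 - a = -0.8 - (0.4 + 0.2i) = -1.2 - 0.2i
Step 2: Denominator 1 - conj(a)*z0 = 1 - (0.4 - 0.2i)*(-0.8) = 1.32 - 0.16i
Step 3: |z0 - a|^2 = (-1.2)^2 + (-0.2)^2 = 1.48; |1 - conj(a)*z0|^2 = 1.32^2 + (-0.16)^2 = 1.768
Step 4: |B_a(-0.8)| = sqrt(1.48 / 1.768) = sqrt(0.837104)
Step 5: = 0.9149

0.9149


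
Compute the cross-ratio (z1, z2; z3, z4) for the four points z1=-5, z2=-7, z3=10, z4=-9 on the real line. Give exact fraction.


Step 1: (z1-z3)(z2-z4) = (-15) * 2 = -30
Step 2: (z1-z4)(z2-z3) = 4 * (-17) = -68
Step 3: Cross-ratio = 30/68 = 15/34

15/34


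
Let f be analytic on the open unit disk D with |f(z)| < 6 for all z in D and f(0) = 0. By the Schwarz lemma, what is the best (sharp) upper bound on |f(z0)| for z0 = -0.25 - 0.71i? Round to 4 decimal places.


Step 1: g = f/6 maps D -> D with g(0) = 0, so by the Schwarz lemma |g(z)| <= |z|, i.e. |f(z)| <= 6|z|; this is sharp (f(z) = 6z).
Step 2: |z0|^2 = (-0.25)^2 + (-0.71)^2 = 0.5666
Step 3: |z0| = sqrt(0.5666) = 0.752728
Step 4: Best bound = 6 * |z0| = 6 * 0.752728 = 4.5164

4.5164


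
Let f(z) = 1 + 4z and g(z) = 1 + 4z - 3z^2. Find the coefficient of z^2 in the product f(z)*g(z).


Step 1: z^2 term in f*g comes from: (1)*(-3z^2) + (4z)*(4z) + (0)*(1)
Step 2: = -3 + 16 + 0
Step 3: = 13

13


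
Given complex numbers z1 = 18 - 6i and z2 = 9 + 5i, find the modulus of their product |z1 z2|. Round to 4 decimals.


Step 1: |z1| = sqrt(18^2 + (-6)^2) = sqrt(360)
Step 2: |z2| = sqrt(9^2 + 5^2) = sqrt(106)
Step 3: |z1*z2| = |z1|*|z2| = sqrt(360) * sqrt(106) = sqrt(360 * 106) = sqrt(38160)
Step 4: = 195.3458

195.3458


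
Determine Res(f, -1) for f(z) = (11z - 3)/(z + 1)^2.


Step 1: Pole of order 2 at z = -1
Step 2: Res = lim d/dz [(z + 1)^2 * f(z)] as z -> -1
Step 3: (z + 1)^2 * f(z) = 11z - 3
Step 4: d/dz[11z - 3] = 11

11


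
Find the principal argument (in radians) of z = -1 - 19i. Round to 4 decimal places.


Step 1: z = -1 - 19i
Step 2: arg(z) = atan2(-19, -1)
Step 3: arg(z) = -1.6234

-1.6234


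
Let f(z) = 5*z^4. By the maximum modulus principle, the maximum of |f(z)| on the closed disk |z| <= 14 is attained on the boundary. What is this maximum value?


Step 1: On |z| = 14, |f(z)| = 5 * |z|^4 = 5 * 14^4
Step 2: By maximum modulus principle, maximum is on boundary.
Step 3: Maximum = 5 * 38416 = 192080

192080


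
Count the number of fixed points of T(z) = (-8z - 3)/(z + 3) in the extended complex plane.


Step 1: Fixed points satisfy T(z) = z
Step 2: z^2 + 11z + 3 = 0
Step 3: Discriminant = 11^2 - 4*1*3 = 109
Step 4: Number of fixed points = 2

2


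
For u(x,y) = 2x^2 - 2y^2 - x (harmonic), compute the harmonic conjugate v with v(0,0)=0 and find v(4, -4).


Step 1: v_x = -u_y = 4y + 0
Step 2: v_y = u_x = 4x - 1
Step 3: v = 4xy - y + C
Step 4: v(0,0) = 0 => C = 0
Step 5: v(4, -4) = -60

-60


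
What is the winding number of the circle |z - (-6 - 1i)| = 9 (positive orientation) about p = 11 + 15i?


Step 1: Center c = (-6, -1), radius = 9
Step 2: |p - c|^2 = 17^2 + 16^2 = 545
Step 3: r^2 = 81
Step 4: |p-c| > r so winding number = 0

0


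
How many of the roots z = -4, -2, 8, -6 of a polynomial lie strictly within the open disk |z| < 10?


Step 1: Check each root:
  z = -4: |-4| = 4 < 10
  z = -2: |-2| = 2 < 10
  z = 8: |8| = 8 < 10
  z = -6: |-6| = 6 < 10
Step 2: Count = 4

4


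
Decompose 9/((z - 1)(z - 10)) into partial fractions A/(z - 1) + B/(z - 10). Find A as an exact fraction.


Step 1: Multiply both sides by (z - 1) and set z = 1
Step 2: A = 9 / (1 - 10)
Step 3: A = 9 / (-9)
Step 4: A = -1

-1


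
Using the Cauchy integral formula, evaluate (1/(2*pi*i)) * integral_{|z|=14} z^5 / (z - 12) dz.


Step 1: f(z) = z^5, a = 12 is inside |z| = 14
Step 2: By Cauchy integral formula: (1/(2pi*i)) * integral = f(a)
Step 3: f(12) = 12^5 = 248832

248832


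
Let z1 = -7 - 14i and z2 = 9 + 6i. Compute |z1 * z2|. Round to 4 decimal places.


Step 1: |z1| = sqrt((-7)^2 + (-14)^2) = sqrt(245)
Step 2: |z2| = sqrt(9^2 + 6^2) = sqrt(117)
Step 3: |z1*z2| = |z1|*|z2| = sqrt(245) * sqrt(117) = sqrt(245 * 117) = sqrt(28665)
Step 4: = 169.3074

169.3074


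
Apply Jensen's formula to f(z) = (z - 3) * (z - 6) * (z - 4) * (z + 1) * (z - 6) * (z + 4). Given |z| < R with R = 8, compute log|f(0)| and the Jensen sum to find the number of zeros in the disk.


Jensen's formula: (1/2pi)*integral log|f(Re^it)|dt = log|f(0)| + sum_{|a_k|<R} log(R/|a_k|)
Step 1: f(0) = (-3) * (-6) * (-4) * 1 * (-6) * 4 = 1728
Step 2: log|f(0)| = log|3| + log|6| + log|4| + log|-1| + log|6| + log|-4| = 7.4547
Step 3: Zeros inside |z| < 8: 3, 6, 4, -1, 6, -4
Step 4: Jensen sum = log(8/3) + log(8/6) + log(8/4) + log(8/1) + log(8/6) + log(8/4) = 5.0219
Step 5: n(R) = number of terms in the Jensen sum = count of zeros inside |z| < 8 = 6

6


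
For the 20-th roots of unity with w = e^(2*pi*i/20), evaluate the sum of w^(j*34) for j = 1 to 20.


Step 1: The sum sum_{j=1}^{n} w^(k*j) equals n if n | k, else 0.
Step 2: Here n = 20, k = 34
Step 3: Does n divide k? 20 | 34 -> False
Step 4: Sum = 0

0


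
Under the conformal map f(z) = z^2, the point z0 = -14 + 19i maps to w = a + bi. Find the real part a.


Step 1: z0 = -14 + 19i
Step 2: z0^2 = (-14)^2 - 19^2 - 532i
Step 3: real part = 196 - 361 = -165

-165


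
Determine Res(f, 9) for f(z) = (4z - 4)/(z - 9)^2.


Step 1: Pole of order 2 at z = 9
Step 2: Res = lim d/dz [(z - 9)^2 * f(z)] as z -> 9
Step 3: (z - 9)^2 * f(z) = 4z - 4
Step 4: d/dz[4z - 4] = 4

4


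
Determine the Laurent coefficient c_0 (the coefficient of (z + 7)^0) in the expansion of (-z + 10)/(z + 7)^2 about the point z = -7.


Step 1: Write the numerator in powers of (z + 7): -z + 10 = -(z + 7) + (-1*(-7) + 10) = -(z + 7) + 17
Step 2: Divide by (z + 7)^2: f(z) = 17(z + 7)^(-2) - (z + 7)^(-1)
Step 3: This finite sum is the Laurent series of f about z = -7.
Step 4: Only the powers -2 and -1 appear, so the coefficient of (z + 7)^0 = 0

0


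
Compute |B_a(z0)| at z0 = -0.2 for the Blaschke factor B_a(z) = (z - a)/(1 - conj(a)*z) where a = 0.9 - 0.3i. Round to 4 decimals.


Step 1: Numerator z0 - a = -0.2 - (0.9 - 0.3i) = -1.1 + 0.3i
Step 2: Denominator 1 - conj(a)*z0 = 1 - (0.9 + 0.3i)*(-0.2) = 1.18 + 0.06i
Step 3: |z0 - a|^2 = (-1.1)^2 + 0.3^2 = 1.3; |1 - conj(a)*z0|^2 = 1.18^2 + 0.06^2 = 1.396
Step 4: |B_a(-0.2)| = sqrt(1.3 / 1.396) = sqrt(0.931232)
Step 5: = 0.965

0.965


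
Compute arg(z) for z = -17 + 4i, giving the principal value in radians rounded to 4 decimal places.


Step 1: z = -17 + 4i
Step 2: arg(z) = atan2(4, -17)
Step 3: arg(z) = 2.9105

2.9105


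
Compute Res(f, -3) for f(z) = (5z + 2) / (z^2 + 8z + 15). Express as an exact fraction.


Step 1: Q(z) = z^2 + 8z + 15 = (z + 3)(z + 5)
Step 2: Q'(z) = 2z + 8
Step 3: Q'(-3) = 2, P(-3) = -13
Step 4: Res = P(-3)/Q'(-3) = -13/2 = -13/2

-13/2


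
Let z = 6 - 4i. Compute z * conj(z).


Step 1: conj(z) = 6 + 4i
Step 2: z * conj(z) = 6^2 + (-4)^2
Step 3: = 36 + 16 = 52

52


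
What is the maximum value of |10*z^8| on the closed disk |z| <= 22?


Step 1: On |z| = 22, |f(z)| = 10 * |z|^8 = 10 * 22^8
Step 2: By maximum modulus principle, maximum is on boundary.
Step 3: Maximum = 10 * 54875873536 = 548758735360

548758735360


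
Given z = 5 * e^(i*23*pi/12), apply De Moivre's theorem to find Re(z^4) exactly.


Step 1: By De Moivre's theorem, z^4 = 5^4 * e^(i*4*23*pi/12) = 625 * (cos(23*pi/3) + i*sin(23*pi/3))
Step 2: |z|^4 = 5^4 = 625
Step 3: Reduce the angle mod 2*pi: 23*pi/3 - 6*pi = 5*pi/3
Step 4: cos(5*pi/3) = 1/2
Step 5: Re(z^4) = 625 * 1/2 = 625/2

625/2


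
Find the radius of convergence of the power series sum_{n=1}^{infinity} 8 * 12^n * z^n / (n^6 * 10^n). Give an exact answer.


Step 1: General term a_n = 8 * 12^n / (n^6 * 10^n)
Step 2: By the root test, |a_n|^(1/n) = 8^(1/n) * 12 / (n^(6/n) * 10) -> 12/10 as n -> infinity (since 8^(1/n) -> 1 and n^(6/n) -> 1)
Step 3: R = 1/lim|a_n|^(1/n) = 10/12 = 5/6

5/6


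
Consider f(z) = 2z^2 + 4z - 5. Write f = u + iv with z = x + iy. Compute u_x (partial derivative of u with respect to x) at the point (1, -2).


Step 1: f(z) = 2(x+iy)^2 + 4(x+iy) - 5
Step 2: u = 2(x^2 - y^2) + 4x - 5
Step 3: u_x = 4x + 4
Step 4: At (1, -2): u_x = 4 + 4 = 8

8


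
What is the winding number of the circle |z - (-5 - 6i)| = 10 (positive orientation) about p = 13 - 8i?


Step 1: Center c = (-5, -6), radius = 10
Step 2: |p - c|^2 = 18^2 + (-2)^2 = 328
Step 3: r^2 = 100
Step 4: |p-c| > r so winding number = 0

0


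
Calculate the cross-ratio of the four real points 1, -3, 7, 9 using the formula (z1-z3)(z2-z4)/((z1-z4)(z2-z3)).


Step 1: (z1-z3)(z2-z4) = (-6) * (-12) = 72
Step 2: (z1-z4)(z2-z3) = (-8) * (-10) = 80
Step 3: Cross-ratio = 72/80 = 9/10

9/10


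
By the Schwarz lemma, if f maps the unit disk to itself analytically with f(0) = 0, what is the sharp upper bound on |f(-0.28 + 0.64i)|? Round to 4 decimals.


Step 1: Schwarz lemma: if f: D -> D is analytic with f(0) = 0, then |f(z)| <= |z| for all z in D, and this is sharp (f(z) = z).
Step 2: |z0|^2 = (-0.28)^2 + 0.64^2 = 0.488
Step 3: |z0| = sqrt(0.488) = 0.69857
Step 4: Best bound = |z0| = 0.6986

0.6986


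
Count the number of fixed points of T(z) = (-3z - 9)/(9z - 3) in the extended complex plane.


Step 1: Fixed points satisfy T(z) = z
Step 2: 9z^2 + 9 = 0
Step 3: Discriminant = 0^2 - 4*9*9 = -324
Step 4: Number of fixed points = 2

2


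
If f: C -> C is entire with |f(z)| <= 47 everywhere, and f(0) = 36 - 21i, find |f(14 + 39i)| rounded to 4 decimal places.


Step 1: By Liouville's theorem, a bounded entire function is constant.
Step 2: f(z) = f(0) = 36 - 21i for all z.
Step 3: |f(w)| = |36 - 21i| = sqrt(1296 + 441)
Step 4: = 41.6773

41.6773


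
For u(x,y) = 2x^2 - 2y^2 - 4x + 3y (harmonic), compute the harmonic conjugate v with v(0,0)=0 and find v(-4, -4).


Step 1: v_x = -u_y = 4y - 3
Step 2: v_y = u_x = 4x - 4
Step 3: v = 4xy - 3x - 4y + C
Step 4: v(0,0) = 0 => C = 0
Step 5: v(-4, -4) = 92

92


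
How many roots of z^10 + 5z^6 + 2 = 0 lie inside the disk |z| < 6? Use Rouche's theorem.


Step 1: On |z| = 6 the three terms have sizes |z^10| = 6^10 = 60466176, |5z^6| = 5*6^6 = 233280, |2| = 2
Step 2: The dominant term is g(z) = z^10; let h(z) = 5z^6 + 2 so f = g + h
Step 3: On |z| = 6: |g| = 60466176 and |h| <= 233280 + 2 = 233282
Step 4: Since 60466176 > 233282, |h| < |g| on |z| = 6, so by Rouche f has the same number of zeros as g inside |z| < 6
Step 5: g(z) = z^10 has 10 zeros (all at the origin) inside |z| < 6. Answer = 10

10


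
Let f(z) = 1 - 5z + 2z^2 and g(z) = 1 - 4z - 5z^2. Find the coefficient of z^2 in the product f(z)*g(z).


Step 1: z^2 term in f*g comes from: (1)*(-5z^2) + (-5z)*(-4z) + (2z^2)*(1)
Step 2: = -5 + 20 + 2
Step 3: = 17

17


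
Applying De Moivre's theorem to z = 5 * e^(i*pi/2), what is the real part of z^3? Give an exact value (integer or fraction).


Step 1: By De Moivre's theorem, z^3 = 5^3 * e^(i*3*pi/2) = 125 * (cos(3*pi/2) + i*sin(3*pi/2))
Step 2: |z|^3 = 5^3 = 125
Step 3: The angle 3*pi/2 already lies in [0, 2*pi)
Step 4: cos(3*pi/2) = 0
Step 5: Re(z^3) = 125 * 0 = 0

0


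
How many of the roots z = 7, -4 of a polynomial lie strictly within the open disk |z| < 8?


Step 1: Check each root:
  z = 7: |7| = 7 < 8
  z = -4: |-4| = 4 < 8
Step 2: Count = 2

2


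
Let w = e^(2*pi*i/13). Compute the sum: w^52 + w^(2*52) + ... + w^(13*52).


Step 1: The sum sum_{j=1}^{n} w^(k*j) equals n if n | k, else 0.
Step 2: Here n = 13, k = 52
Step 3: Does n divide k? 13 | 52 -> True
Step 4: Sum = 13

13


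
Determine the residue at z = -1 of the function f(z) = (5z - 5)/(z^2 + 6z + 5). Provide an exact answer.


Step 1: Q(z) = z^2 + 6z + 5 = (z + 1)(z + 5)
Step 2: Q'(z) = 2z + 6
Step 3: Q'(-1) = 4, P(-1) = -10
Step 4: Res = P(-1)/Q'(-1) = -10/4 = -5/2

-5/2


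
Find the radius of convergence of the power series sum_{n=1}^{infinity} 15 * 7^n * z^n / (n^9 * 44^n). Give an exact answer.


Step 1: General term a_n = 15 * 7^n / (n^9 * 44^n)
Step 2: By the root test, |a_n|^(1/n) = 15^(1/n) * 7 / (n^(9/n) * 44) -> 7/44 as n -> infinity (since 15^(1/n) -> 1 and n^(9/n) -> 1)
Step 3: R = 1/lim|a_n|^(1/n) = 44/7

44/7


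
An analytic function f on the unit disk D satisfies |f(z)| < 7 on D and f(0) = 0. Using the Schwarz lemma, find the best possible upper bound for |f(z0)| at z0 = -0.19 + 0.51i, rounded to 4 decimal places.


Step 1: g = f/7 maps D -> D with g(0) = 0, so by the Schwarz lemma |g(z)| <= |z|, i.e. |f(z)| <= 7|z|; this is sharp (f(z) = 7z).
Step 2: |z0|^2 = (-0.19)^2 + 0.51^2 = 0.2962
Step 3: |z0| = sqrt(0.2962) = 0.544243
Step 4: Best bound = 7 * |z0| = 7 * 0.544243 = 3.8097

3.8097


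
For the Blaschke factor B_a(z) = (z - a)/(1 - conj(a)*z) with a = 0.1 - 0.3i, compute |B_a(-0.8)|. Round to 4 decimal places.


Step 1: Numerator z0 - a = -0.8 - (0.1 - 0.3i) = -0.9 + 0.3i
Step 2: Denominator 1 - conj(a)*z0 = 1 - (0.1 + 0.3i)*(-0.8) = 1.08 + 0.24i
Step 3: |z0 - a|^2 = (-0.9)^2 + 0.3^2 = 0.9; |1 - conj(a)*z0|^2 = 1.08^2 + 0.24^2 = 1.224
Step 4: |B_a(-0.8)| = sqrt(0.9 / 1.224) = sqrt(0.735294)
Step 5: = 0.8575

0.8575


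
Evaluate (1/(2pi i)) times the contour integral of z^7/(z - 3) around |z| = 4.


Step 1: f(z) = z^7, a = 3 is inside |z| = 4
Step 2: By Cauchy integral formula: (1/(2pi*i)) * integral = f(a)
Step 3: f(3) = 3^7 = 2187

2187


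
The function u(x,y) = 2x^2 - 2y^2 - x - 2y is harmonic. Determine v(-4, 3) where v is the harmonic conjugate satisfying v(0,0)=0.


Step 1: v_x = -u_y = 4y + 2
Step 2: v_y = u_x = 4x - 1
Step 3: v = 4xy + 2x - y + C
Step 4: v(0,0) = 0 => C = 0
Step 5: v(-4, 3) = -59

-59


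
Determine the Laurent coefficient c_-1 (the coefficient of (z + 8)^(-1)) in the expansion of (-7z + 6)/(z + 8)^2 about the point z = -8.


Step 1: Write the numerator in powers of (z + 8): -7z + 6 = -7(z + 8) + (-7*(-8) + 6) = -7(z + 8) + 62
Step 2: Divide by (z + 8)^2: f(z) = 62(z + 8)^(-2) - 7(z + 8)^(-1)
Step 3: This finite sum is the Laurent series of f about z = -8.
Step 4: Coefficient of (z + 8)^(-1) = coefficient of (z + 8) in the re-centred numerator = -7

-7


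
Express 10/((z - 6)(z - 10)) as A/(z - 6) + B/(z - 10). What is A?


Step 1: Multiply both sides by (z - 6) and set z = 6
Step 2: A = 10 / (6 - 10)
Step 3: A = 10 / (-4)
Step 4: A = -5/2

-5/2


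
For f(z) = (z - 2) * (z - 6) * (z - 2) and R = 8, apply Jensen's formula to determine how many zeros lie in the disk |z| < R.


Jensen's formula: (1/2pi)*integral log|f(Re^it)|dt = log|f(0)| + sum_{|a_k|<R} log(R/|a_k|)
Step 1: f(0) = (-2) * (-6) * (-2) = -24
Step 2: log|f(0)| = log|2| + log|6| + log|2| = 3.1781
Step 3: Zeros inside |z| < 8: 2, 6, 2
Step 4: Jensen sum = log(8/2) + log(8/6) + log(8/2) = 3.0603
Step 5: n(R) = number of terms in the Jensen sum = count of zeros inside |z| < 8 = 3

3


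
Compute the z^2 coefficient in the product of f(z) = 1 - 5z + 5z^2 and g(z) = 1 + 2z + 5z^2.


Step 1: z^2 term in f*g comes from: (1)*(5z^2) + (-5z)*(2z) + (5z^2)*(1)
Step 2: = 5 - 10 + 5
Step 3: = 0

0


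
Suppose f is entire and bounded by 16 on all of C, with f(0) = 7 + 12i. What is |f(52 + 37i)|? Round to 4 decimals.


Step 1: By Liouville's theorem, a bounded entire function is constant.
Step 2: f(z) = f(0) = 7 + 12i for all z.
Step 3: |f(w)| = |7 + 12i| = sqrt(49 + 144)
Step 4: = 13.8924

13.8924


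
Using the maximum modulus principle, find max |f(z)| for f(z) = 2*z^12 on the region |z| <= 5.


Step 1: On |z| = 5, |f(z)| = 2 * |z|^12 = 2 * 5^12
Step 2: By maximum modulus principle, maximum is on boundary.
Step 3: Maximum = 2 * 244140625 = 488281250

488281250


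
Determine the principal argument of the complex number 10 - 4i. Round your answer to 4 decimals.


Step 1: z = 10 - 4i
Step 2: arg(z) = atan2(-4, 10)
Step 3: arg(z) = -0.3805

-0.3805


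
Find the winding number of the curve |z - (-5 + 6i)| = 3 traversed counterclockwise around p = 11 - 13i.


Step 1: Center c = (-5, 6), radius = 3
Step 2: |p - c|^2 = 16^2 + (-19)^2 = 617
Step 3: r^2 = 9
Step 4: |p-c| > r so winding number = 0

0


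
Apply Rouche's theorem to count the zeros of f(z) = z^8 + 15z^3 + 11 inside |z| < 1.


Step 1: On |z| = 1 the three terms have sizes |z^8| = 1^8 = 1, |15z^3| = 15*1^3 = 15, |11| = 11
Step 2: The dominant term is g(z) = 15z^3; let h(z) = z^8 + 11 so f = g + h
Step 3: On |z| = 1: |g| = 15 and |h| <= 1 + 11 = 12
Step 4: Since 15 > 12, |h| < |g| on |z| = 1, so by Rouche f has the same number of zeros as g inside |z| < 1
Step 5: g(z) = 15z^3 has 3 zeros (at the origin, multiplicity 3) inside |z| < 1. Answer = 3

3


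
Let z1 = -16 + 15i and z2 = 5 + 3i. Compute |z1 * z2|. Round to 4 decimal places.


Step 1: |z1| = sqrt((-16)^2 + 15^2) = sqrt(481)
Step 2: |z2| = sqrt(5^2 + 3^2) = sqrt(34)
Step 3: |z1*z2| = |z1|*|z2| = sqrt(481) * sqrt(34) = sqrt(481 * 34) = sqrt(16354)
Step 4: = 127.8828

127.8828


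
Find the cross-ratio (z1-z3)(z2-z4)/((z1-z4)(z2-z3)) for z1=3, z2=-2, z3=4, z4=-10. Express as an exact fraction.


Step 1: (z1-z3)(z2-z4) = (-1) * 8 = -8
Step 2: (z1-z4)(z2-z3) = 13 * (-6) = -78
Step 3: Cross-ratio = 8/78 = 4/39

4/39


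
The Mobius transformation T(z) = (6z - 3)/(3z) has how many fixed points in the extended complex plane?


Step 1: Fixed points satisfy T(z) = z
Step 2: 3z^2 - 6z + 3 = 0
Step 3: Discriminant = (-6)^2 - 4*3*3 = 0
Step 4: Number of fixed points = 1

1


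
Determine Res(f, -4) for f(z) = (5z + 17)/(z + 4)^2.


Step 1: Pole of order 2 at z = -4
Step 2: Res = lim d/dz [(z + 4)^2 * f(z)] as z -> -4
Step 3: (z + 4)^2 * f(z) = 5z + 17
Step 4: d/dz[5z + 17] = 5

5


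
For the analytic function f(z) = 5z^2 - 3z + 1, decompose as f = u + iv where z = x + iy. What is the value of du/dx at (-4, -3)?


Step 1: f(z) = 5(x+iy)^2 - 3(x+iy) + 1
Step 2: u = 5(x^2 - y^2) - 3x + 1
Step 3: u_x = 10x - 3
Step 4: At (-4, -3): u_x = -40 - 3 = -43

-43


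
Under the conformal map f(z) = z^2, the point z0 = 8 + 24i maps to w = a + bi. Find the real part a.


Step 1: z0 = 8 + 24i
Step 2: z0^2 = 8^2 - 24^2 + 384i
Step 3: real part = 64 - 576 = -512

-512


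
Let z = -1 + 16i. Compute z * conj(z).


Step 1: conj(z) = -1 - 16i
Step 2: z * conj(z) = (-1)^2 + 16^2
Step 3: = 1 + 256 = 257

257


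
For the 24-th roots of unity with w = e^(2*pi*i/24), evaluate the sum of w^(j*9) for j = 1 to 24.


Step 1: The sum sum_{j=1}^{n} w^(k*j) equals n if n | k, else 0.
Step 2: Here n = 24, k = 9
Step 3: Does n divide k? 24 | 9 -> False
Step 4: Sum = 0

0


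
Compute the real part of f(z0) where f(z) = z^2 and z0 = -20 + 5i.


Step 1: z0 = -20 + 5i
Step 2: z0^2 = (-20)^2 - 5^2 - 200i
Step 3: real part = 400 - 25 = 375

375


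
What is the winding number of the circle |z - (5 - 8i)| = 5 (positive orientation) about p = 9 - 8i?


Step 1: Center c = (5, -8), radius = 5
Step 2: |p - c|^2 = 4^2 + 0^2 = 16
Step 3: r^2 = 25
Step 4: |p-c| < r so winding number = 1

1


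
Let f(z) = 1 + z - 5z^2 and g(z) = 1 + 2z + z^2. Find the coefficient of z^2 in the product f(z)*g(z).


Step 1: z^2 term in f*g comes from: (1)*(z^2) + (z)*(2z) + (-5z^2)*(1)
Step 2: = 1 + 2 - 5
Step 3: = -2

-2


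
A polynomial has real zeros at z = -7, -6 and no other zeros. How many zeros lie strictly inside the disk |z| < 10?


Step 1: Check each root:
  z = -7: |-7| = 7 < 10
  z = -6: |-6| = 6 < 10
Step 2: Count = 2

2


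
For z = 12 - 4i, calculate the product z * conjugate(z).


Step 1: conj(z) = 12 + 4i
Step 2: z * conj(z) = 12^2 + (-4)^2
Step 3: = 144 + 16 = 160

160


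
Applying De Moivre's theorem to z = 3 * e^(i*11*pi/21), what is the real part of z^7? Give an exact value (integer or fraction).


Step 1: By De Moivre's theorem, z^7 = 3^7 * e^(i*7*11*pi/21) = 2187 * (cos(11*pi/3) + i*sin(11*pi/3))
Step 2: |z|^7 = 3^7 = 2187
Step 3: Reduce the angle mod 2*pi: 11*pi/3 - 2*pi = 5*pi/3
Step 4: cos(5*pi/3) = 1/2
Step 5: Re(z^7) = 2187 * 1/2 = 2187/2

2187/2


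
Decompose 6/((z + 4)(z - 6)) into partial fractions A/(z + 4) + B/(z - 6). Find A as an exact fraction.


Step 1: Multiply both sides by (z + 4) and set z = -4
Step 2: A = 6 / (-4 - 6)
Step 3: A = 6 / (-10)
Step 4: A = -3/5

-3/5


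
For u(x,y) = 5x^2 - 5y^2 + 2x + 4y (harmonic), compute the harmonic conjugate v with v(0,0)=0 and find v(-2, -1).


Step 1: v_x = -u_y = 10y - 4
Step 2: v_y = u_x = 10x + 2
Step 3: v = 10xy - 4x + 2y + C
Step 4: v(0,0) = 0 => C = 0
Step 5: v(-2, -1) = 26

26


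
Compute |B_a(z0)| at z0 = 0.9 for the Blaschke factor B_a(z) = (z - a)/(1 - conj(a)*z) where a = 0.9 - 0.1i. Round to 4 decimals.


Step 1: Numerator z0 - a = 0.9 - (0.9 - 0.1i) = 0 + 0.1i
Step 2: Denominator 1 - conj(a)*z0 = 1 - (0.9 + 0.1i)*0.9 = 0.19 - 0.09i
Step 3: |z0 - a|^2 = 0^2 + 0.1^2 = 0.01; |1 - conj(a)*z0|^2 = 0.19^2 + (-0.09)^2 = 0.0442
Step 4: |B_a(0.9)| = sqrt(0.01 / 0.0442) = sqrt(0.226244)
Step 5: = 0.4757

0.4757


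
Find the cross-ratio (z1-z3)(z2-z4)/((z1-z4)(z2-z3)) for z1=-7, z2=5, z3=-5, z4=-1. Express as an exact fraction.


Step 1: (z1-z3)(z2-z4) = (-2) * 6 = -12
Step 2: (z1-z4)(z2-z3) = (-6) * 10 = -60
Step 3: Cross-ratio = 12/60 = 1/5

1/5


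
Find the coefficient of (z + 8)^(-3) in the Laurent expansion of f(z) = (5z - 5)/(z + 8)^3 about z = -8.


Step 1: Write the numerator in powers of (z + 8): 5z - 5 = 5(z + 8) + (5*(-8) - 5) = 5(z + 8) - 45
Step 2: Divide by (z + 8)^3: f(z) = -45(z + 8)^(-3) + 5(z + 8)^(-2)
Step 3: This finite sum is the Laurent series of f about z = -8.
Step 4: Coefficient of (z + 8)^(-3) = 5*(-8) - 5 = -45

-45


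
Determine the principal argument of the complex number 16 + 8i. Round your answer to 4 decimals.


Step 1: z = 16 + 8i
Step 2: arg(z) = atan2(8, 16)
Step 3: arg(z) = 0.4636

0.4636


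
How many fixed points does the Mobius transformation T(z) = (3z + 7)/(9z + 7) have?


Step 1: Fixed points satisfy T(z) = z
Step 2: 9z^2 + 4z - 7 = 0
Step 3: Discriminant = 4^2 - 4*9*(-7) = 268
Step 4: Number of fixed points = 2

2


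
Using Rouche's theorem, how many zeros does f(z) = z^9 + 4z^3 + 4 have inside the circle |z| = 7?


Step 1: On |z| = 7 the three terms have sizes |z^9| = 7^9 = 40353607, |4z^3| = 4*7^3 = 1372, |4| = 4
Step 2: The dominant term is g(z) = z^9; let h(z) = 4z^3 + 4 so f = g + h
Step 3: On |z| = 7: |g| = 40353607 and |h| <= 1372 + 4 = 1376
Step 4: Since 40353607 > 1376, |h| < |g| on |z| = 7, so by Rouche f has the same number of zeros as g inside |z| < 7
Step 5: g(z) = z^9 has 9 zeros (all at the origin) inside |z| < 7. Answer = 9

9
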